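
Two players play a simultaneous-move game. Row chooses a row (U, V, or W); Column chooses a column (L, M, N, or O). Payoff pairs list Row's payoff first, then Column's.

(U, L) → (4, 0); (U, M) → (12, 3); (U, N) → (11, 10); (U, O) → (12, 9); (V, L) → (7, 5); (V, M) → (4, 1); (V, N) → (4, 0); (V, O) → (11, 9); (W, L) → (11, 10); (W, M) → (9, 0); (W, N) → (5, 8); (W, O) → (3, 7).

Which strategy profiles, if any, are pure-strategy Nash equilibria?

(U, N) and (W, L)

Check mutual best responses: a cell is a NE iff neither player can gain by unilaterally deviating.
Row's best responses — vs L: W (payoff 11); vs M: U (payoff 12); vs N: U (payoff 11); vs O: U (payoff 12).
Column's best responses — vs U: N (payoff 10); vs V: O (payoff 9); vs W: L (payoff 10).
Mutual best responses occur at (U, N) and (W, L); at each, neither player gains by switching.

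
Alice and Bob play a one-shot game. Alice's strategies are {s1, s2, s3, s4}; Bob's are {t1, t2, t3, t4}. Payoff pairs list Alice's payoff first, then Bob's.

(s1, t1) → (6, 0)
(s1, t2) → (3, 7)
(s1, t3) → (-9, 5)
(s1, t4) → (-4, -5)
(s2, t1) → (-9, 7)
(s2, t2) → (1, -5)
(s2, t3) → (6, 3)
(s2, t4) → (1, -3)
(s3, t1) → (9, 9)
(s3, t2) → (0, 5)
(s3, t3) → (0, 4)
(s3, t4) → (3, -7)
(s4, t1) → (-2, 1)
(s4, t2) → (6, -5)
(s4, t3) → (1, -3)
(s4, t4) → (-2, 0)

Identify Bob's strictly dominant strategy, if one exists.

None

Check whether one of Bob's strategies beats all alternatives regardless of what the opponent does.
t1 is not dominant: against s1, t2 gives 7 > 0.
t2 is not dominant: against s2, t1 gives 7 > -5.
t3 is not dominant: against s1, t2 gives 7 > 5.
t4 is not dominant: against s1, t1 gives 0 > -5.
No single strategy is best against every opponent action.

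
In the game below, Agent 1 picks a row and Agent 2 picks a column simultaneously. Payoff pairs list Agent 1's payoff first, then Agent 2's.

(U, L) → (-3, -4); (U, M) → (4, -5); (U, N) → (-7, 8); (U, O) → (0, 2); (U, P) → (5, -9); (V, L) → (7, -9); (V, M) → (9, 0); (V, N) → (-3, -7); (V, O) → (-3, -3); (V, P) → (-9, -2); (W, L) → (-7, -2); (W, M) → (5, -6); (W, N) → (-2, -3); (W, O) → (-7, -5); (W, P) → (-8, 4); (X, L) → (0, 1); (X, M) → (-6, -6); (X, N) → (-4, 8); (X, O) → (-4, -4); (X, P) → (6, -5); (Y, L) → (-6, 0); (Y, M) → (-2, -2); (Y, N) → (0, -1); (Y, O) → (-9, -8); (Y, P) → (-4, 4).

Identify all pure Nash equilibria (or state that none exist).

A profile is a Nash equilibrium when each player is best-responding to the other.
Agent 1's best responses — vs L: V (payoff 7); vs M: V (payoff 9); vs N: Y (payoff 0); vs O: U (payoff 0); vs P: X (payoff 6).
Agent 2's best responses — vs U: N (payoff 8); vs V: M (payoff 0); vs W: P (payoff 4); vs X: N (payoff 8); vs Y: P (payoff 4).
The only mutual best response is (V, M); neither player gains by switching there.

(V, M)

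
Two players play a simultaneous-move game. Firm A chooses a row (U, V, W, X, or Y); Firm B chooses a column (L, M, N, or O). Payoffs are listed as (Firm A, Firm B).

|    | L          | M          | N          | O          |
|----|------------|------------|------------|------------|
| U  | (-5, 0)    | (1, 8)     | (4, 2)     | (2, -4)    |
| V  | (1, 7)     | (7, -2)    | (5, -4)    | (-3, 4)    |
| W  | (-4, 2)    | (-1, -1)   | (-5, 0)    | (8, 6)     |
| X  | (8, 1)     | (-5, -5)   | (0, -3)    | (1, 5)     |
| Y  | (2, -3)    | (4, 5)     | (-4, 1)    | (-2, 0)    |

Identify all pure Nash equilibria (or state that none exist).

(W, O)

Find each player's best response to every opponent strategy; NE are the intersections.
Firm A's best responses — vs L: X (payoff 8); vs M: V (payoff 7); vs N: V (payoff 5); vs O: W (payoff 8).
Firm B's best responses — vs U: M (payoff 8); vs V: L (payoff 7); vs W: O (payoff 6); vs X: O (payoff 5); vs Y: M (payoff 5).
The only mutual best response is (W, O); neither player gains by switching there.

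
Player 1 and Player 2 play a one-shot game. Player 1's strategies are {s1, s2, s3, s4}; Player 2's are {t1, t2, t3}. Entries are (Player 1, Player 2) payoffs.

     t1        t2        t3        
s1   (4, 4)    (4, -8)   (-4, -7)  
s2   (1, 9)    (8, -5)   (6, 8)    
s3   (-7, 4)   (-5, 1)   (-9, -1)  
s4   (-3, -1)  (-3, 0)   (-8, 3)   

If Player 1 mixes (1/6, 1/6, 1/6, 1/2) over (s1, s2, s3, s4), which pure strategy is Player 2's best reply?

t1

Compute Player 2's expected payoff from each pure strategy against the given mix.
t1: (1/6)·4 + (1/6)·9 + (1/6)·4 + (1/2)·(-1) = 7/3
t2: (1/6)·(-8) + (1/6)·(-5) + (1/6)·1 + (1/2)·0 = -2
t3: (1/6)·(-7) + (1/6)·8 + (1/6)·(-1) + (1/2)·3 = 3/2
Highest expected payoff is 7/3, from t1.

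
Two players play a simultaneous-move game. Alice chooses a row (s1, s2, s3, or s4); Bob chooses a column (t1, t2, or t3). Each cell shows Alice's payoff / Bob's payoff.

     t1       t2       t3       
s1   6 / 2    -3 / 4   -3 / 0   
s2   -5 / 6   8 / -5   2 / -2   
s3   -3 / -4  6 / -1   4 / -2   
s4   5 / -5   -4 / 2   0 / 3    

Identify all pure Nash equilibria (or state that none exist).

None

Check mutual best responses: a cell is a NE iff neither player can gain by unilaterally deviating.
Alice's best responses — vs t1: s1 (payoff 6); vs t2: s2 (payoff 8); vs t3: s3 (payoff 4).
Bob's best responses — vs s1: t2 (payoff 4); vs s2: t1 (payoff 6); vs s3: t2 (payoff -1); vs s4: t3 (payoff 3).
No cell has both players best-responding. For instance, Alice's best reply to t1 is s1, but against s1 Bob prefers t2 over t1.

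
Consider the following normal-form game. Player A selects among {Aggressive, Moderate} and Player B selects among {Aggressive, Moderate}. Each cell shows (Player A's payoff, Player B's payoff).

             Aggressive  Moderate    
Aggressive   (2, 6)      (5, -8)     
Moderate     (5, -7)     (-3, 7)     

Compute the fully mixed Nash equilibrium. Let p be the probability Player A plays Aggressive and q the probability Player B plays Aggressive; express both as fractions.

In a mixed NE each player is indifferent between their pure strategies, so the opponent's mix sets the indifference.
Player B indifferent between Aggressive and Moderate: p·6 + (1−p)·(-7) = p·(-8) + (1−p)·7 ⟹ (-7) + 13p = 7 + (-15)p ⟹ p = 1/2.
Player A indifferent between Aggressive and Moderate: q·2 + (1−q)·5 = q·5 + (1−q)·(-3) ⟹ 5 + (-3)q = (-3) + 8q ⟹ q = 8/11.

p = 1/2, q = 8/11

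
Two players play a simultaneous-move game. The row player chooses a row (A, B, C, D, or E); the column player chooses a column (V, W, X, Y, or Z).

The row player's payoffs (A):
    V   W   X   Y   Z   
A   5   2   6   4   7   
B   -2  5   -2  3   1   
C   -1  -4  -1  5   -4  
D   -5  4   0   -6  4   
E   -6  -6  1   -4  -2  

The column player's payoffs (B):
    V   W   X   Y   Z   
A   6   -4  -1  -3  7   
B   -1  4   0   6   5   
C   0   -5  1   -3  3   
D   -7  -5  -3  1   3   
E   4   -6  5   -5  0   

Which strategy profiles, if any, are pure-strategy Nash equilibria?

(A, Z)

A profile is a Nash equilibrium when each player is best-responding to the other.
The row player's best responses — vs V: A (payoff 5); vs W: B (payoff 5); vs X: A (payoff 6); vs Y: C (payoff 5); vs Z: A (payoff 7).
The column player's best responses — vs A: Z (payoff 7); vs B: Y (payoff 6); vs C: Z (payoff 3); vs D: Z (payoff 3); vs E: X (payoff 5).
The only mutual best response is (A, Z); neither player gains by switching there.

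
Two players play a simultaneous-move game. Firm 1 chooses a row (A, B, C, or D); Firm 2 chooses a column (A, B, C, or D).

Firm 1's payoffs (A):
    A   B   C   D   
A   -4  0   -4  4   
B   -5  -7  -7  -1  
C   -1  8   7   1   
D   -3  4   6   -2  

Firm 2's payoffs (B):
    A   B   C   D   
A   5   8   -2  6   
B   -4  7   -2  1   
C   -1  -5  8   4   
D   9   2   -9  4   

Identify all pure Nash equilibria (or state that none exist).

(C, C)

A profile is a Nash equilibrium when each player is best-responding to the other.
Firm 1's best responses — vs A: C (payoff -1); vs B: C (payoff 8); vs C: C (payoff 7); vs D: A (payoff 4).
Firm 2's best responses — vs A: B (payoff 8); vs B: B (payoff 7); vs C: C (payoff 8); vs D: A (payoff 9).
The only mutual best response is (C, C); neither player gains by switching there.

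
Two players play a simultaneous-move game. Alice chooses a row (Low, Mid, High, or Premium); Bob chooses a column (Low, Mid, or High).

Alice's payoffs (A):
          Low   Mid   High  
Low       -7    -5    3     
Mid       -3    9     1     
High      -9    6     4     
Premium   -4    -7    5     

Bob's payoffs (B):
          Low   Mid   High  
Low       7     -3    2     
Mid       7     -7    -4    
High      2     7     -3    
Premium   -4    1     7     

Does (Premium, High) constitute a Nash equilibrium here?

Holding Bob at High: Alice gets 5 from Premium, versus 3 from Low, 1 from Mid, 4 from High. No profitable deviation for Alice.
Holding Alice at Premium: Bob gets 7 from High, versus -4 from Low, 1 from Mid. No profitable deviation for Bob either.

Yes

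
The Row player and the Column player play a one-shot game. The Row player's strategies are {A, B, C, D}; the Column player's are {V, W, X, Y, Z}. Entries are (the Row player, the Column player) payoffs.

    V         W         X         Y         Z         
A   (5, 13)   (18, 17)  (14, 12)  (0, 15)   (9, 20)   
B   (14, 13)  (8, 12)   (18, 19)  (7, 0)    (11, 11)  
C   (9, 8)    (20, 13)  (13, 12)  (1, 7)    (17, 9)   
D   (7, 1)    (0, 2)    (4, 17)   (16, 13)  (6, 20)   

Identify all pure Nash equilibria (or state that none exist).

A profile is a Nash equilibrium when each player is best-responding to the other.
The Row player's best responses — vs V: B (payoff 14); vs W: C (payoff 20); vs X: B (payoff 18); vs Y: D (payoff 16); vs Z: C (payoff 17).
The Column player's best responses — vs A: Z (payoff 20); vs B: X (payoff 19); vs C: W (payoff 13); vs D: Z (payoff 20).
Mutual best responses occur at (B, X) and (C, W); at each, neither player gains by switching.

(B, X) and (C, W)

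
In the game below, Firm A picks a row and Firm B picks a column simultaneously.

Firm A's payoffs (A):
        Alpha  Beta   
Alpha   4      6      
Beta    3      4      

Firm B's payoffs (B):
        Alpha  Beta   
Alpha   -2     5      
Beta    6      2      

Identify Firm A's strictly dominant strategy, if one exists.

Check whether one of Firm A's strategies beats all alternatives regardless of what the opponent does.
Alpha strictly dominates: vs Alpha: 4 > 3; vs Beta: 6 > 4.

Alpha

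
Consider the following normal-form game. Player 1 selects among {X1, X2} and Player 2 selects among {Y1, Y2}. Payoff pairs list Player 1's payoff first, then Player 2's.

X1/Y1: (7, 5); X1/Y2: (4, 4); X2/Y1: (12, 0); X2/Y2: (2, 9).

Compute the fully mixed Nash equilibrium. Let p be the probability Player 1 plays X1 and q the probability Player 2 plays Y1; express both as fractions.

In a mixed NE each player is indifferent between their pure strategies, so the opponent's mix sets the indifference.
Player 2 indifferent between Y1 and Y2: p·5 + (1−p)·0 = p·4 + (1−p)·9 ⟹ 0 + 5p = 9 + (-5)p ⟹ p = 9/10.
Player 1 indifferent between X1 and X2: q·7 + (1−q)·4 = q·12 + (1−q)·2 ⟹ 4 + 3q = 2 + 10q ⟹ q = 2/7.

p = 9/10, q = 2/7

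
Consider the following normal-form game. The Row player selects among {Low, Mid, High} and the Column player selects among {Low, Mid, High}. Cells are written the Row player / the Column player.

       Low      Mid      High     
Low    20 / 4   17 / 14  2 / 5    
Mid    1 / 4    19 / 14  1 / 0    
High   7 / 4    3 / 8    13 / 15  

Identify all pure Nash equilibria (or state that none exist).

(Mid, Mid) and (High, High)

Check mutual best responses: a cell is a NE iff neither player can gain by unilaterally deviating.
The Row player's best responses — vs Low: Low (payoff 20); vs Mid: Mid (payoff 19); vs High: High (payoff 13).
The Column player's best responses — vs Low: Mid (payoff 14); vs Mid: Mid (payoff 14); vs High: High (payoff 15).
Mutual best responses occur at (Mid, Mid) and (High, High); at each, neither player gains by switching.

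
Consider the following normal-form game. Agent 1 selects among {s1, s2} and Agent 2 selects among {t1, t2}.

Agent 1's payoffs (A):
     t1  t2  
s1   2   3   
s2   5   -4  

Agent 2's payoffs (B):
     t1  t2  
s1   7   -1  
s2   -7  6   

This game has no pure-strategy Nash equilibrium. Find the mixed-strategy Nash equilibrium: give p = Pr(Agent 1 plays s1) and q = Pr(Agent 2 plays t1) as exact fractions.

p = 13/21, q = 7/10

Each player's mixing probability is pinned down by making the *other* player indifferent.
Agent 2 indifferent between t1 and t2: p·7 + (1−p)·(-7) = p·(-1) + (1−p)·6 ⟹ (-7) + 14p = 6 + (-7)p ⟹ p = 13/21.
Agent 1 indifferent between s1 and s2: q·2 + (1−q)·3 = q·5 + (1−q)·(-4) ⟹ 3 + (-1)q = (-4) + 9q ⟹ q = 7/10.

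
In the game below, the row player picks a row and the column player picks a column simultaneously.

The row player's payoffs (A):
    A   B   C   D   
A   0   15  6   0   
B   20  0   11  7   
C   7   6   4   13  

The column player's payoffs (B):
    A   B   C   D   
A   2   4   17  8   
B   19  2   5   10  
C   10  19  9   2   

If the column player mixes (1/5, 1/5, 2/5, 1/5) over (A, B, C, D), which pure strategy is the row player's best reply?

Compute the row player's expected payoff from each pure strategy against the given mix.
A: (1/5)·0 + (1/5)·15 + (2/5)·6 + (1/5)·0 = 27/5
B: (1/5)·20 + (1/5)·0 + (2/5)·11 + (1/5)·7 = 49/5
C: (1/5)·7 + (1/5)·6 + (2/5)·4 + (1/5)·13 = 34/5
Highest expected payoff is 49/5, from B.

B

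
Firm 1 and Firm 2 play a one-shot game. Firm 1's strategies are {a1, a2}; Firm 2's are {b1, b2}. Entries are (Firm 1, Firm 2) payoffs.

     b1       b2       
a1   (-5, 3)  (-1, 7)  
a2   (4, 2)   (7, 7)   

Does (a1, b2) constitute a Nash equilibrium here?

Holding Firm 2 at b2: Firm 1 gets -1 from a1 but could get 7 by switching to a2. Firm 1 has a profitable deviation.

No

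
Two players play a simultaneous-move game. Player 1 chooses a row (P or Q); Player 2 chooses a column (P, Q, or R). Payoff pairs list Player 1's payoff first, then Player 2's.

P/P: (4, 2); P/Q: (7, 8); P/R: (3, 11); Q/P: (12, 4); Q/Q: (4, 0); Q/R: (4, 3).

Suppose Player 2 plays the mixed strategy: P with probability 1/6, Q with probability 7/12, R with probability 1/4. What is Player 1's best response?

P

Player 1's best reply maximizes expected payoff against the mix.
P: (1/6)·4 + (7/12)·7 + (1/4)·3 = 11/2
Q: (1/6)·12 + (7/12)·4 + (1/4)·4 = 16/3
Highest expected payoff is 11/2, from P.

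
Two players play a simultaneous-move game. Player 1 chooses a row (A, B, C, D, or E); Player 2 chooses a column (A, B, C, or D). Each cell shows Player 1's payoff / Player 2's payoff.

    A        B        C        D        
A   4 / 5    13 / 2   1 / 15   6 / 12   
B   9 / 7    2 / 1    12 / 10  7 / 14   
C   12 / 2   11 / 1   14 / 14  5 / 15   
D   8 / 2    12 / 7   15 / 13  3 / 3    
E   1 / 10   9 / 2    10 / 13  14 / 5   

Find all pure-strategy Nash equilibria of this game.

(D, C)

Find each player's best response to every opponent strategy; NE are the intersections.
Player 1's best responses — vs A: C (payoff 12); vs B: A (payoff 13); vs C: D (payoff 15); vs D: E (payoff 14).
Player 2's best responses — vs A: C (payoff 15); vs B: D (payoff 14); vs C: D (payoff 15); vs D: C (payoff 13); vs E: C (payoff 13).
The only mutual best response is (D, C); neither player gains by switching there.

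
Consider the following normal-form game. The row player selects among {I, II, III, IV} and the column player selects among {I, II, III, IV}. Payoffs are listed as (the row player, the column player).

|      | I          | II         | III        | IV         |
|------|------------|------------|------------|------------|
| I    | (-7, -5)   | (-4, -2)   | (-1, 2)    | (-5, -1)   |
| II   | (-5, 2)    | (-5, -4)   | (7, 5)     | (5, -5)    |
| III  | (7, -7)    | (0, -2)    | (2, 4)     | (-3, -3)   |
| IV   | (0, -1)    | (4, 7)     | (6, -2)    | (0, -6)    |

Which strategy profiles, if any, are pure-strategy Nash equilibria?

(II, III) and (IV, II)

Find each player's best response to every opponent strategy; NE are the intersections.
The row player's best responses — vs I: III (payoff 7); vs II: IV (payoff 4); vs III: II (payoff 7); vs IV: II (payoff 5).
The column player's best responses — vs I: III (payoff 2); vs II: III (payoff 5); vs III: III (payoff 4); vs IV: II (payoff 7).
Mutual best responses occur at (II, III) and (IV, II); at each, neither player gains by switching.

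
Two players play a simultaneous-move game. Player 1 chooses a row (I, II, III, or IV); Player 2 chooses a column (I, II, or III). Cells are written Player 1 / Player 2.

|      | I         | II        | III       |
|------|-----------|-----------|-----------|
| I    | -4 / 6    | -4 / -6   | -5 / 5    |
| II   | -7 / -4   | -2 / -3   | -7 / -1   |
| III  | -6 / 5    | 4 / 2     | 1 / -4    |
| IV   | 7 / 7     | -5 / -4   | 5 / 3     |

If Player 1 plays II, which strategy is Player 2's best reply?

III

With Player 1 fixed at II, Player 2's payoffs are: I → -4, II → -3, III → -1.
The maximum is -1, achieved by III.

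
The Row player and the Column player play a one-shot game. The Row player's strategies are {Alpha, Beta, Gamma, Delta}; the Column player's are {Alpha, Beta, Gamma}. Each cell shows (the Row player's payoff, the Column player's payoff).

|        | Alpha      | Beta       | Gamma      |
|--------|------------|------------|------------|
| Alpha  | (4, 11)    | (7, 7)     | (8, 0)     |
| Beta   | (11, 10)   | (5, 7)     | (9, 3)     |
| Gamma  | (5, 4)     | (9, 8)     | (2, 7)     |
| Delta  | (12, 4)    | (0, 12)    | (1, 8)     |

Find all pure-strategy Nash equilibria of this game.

(Gamma, Beta)

Find each player's best response to every opponent strategy; NE are the intersections.
The Row player's best responses — vs Alpha: Delta (payoff 12); vs Beta: Gamma (payoff 9); vs Gamma: Beta (payoff 9).
The Column player's best responses — vs Alpha: Alpha (payoff 11); vs Beta: Alpha (payoff 10); vs Gamma: Beta (payoff 8); vs Delta: Beta (payoff 12).
The only mutual best response is (Gamma, Beta); neither player gains by switching there.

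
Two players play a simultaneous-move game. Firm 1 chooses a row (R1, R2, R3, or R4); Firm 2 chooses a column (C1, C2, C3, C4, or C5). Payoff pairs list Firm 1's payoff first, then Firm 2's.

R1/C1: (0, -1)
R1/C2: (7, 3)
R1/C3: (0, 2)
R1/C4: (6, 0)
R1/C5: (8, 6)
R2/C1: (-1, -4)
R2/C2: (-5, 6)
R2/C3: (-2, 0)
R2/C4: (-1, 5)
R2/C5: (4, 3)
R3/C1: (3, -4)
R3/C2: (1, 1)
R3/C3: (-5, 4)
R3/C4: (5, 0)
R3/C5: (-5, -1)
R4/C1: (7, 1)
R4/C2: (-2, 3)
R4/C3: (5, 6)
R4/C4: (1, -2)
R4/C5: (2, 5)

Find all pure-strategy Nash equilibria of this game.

(R1, C5) and (R4, C3)

Find each player's best response to every opponent strategy; NE are the intersections.
Firm 1's best responses — vs C1: R4 (payoff 7); vs C2: R1 (payoff 7); vs C3: R4 (payoff 5); vs C4: R1 (payoff 6); vs C5: R1 (payoff 8).
Firm 2's best responses — vs R1: C5 (payoff 6); vs R2: C2 (payoff 6); vs R3: C3 (payoff 4); vs R4: C3 (payoff 6).
Mutual best responses occur at (R1, C5) and (R4, C3); at each, neither player gains by switching.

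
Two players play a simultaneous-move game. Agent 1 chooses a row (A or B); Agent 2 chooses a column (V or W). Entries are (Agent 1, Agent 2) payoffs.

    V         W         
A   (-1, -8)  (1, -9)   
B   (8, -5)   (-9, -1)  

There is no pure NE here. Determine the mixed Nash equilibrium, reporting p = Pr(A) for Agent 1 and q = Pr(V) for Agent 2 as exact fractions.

In a mixed NE each player is indifferent between their pure strategies, so the opponent's mix sets the indifference.
Agent 2 indifferent between V and W: p·(-8) + (1−p)·(-5) = p·(-9) + (1−p)·(-1) ⟹ (-5) + (-3)p = (-1) + (-8)p ⟹ p = 4/5.
Agent 1 indifferent between A and B: q·(-1) + (1−q)·1 = q·8 + (1−q)·(-9) ⟹ 1 + (-2)q = (-9) + 17q ⟹ q = 10/19.

p = 4/5, q = 10/19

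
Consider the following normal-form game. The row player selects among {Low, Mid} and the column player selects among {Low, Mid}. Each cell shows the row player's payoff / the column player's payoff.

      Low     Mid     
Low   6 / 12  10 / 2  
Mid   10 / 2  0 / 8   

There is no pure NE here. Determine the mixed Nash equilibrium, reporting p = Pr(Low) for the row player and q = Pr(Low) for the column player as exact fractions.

Each player's mixing probability is pinned down by making the *other* player indifferent.
The column player indifferent between Low and Mid: p·12 + (1−p)·2 = p·2 + (1−p)·8 ⟹ 2 + 10p = 8 + (-6)p ⟹ p = 3/8.
The row player indifferent between Low and Mid: q·6 + (1−q)·10 = q·10 + (1−q)·0 ⟹ 10 + (-4)q = 0 + 10q ⟹ q = 5/7.

p = 3/8, q = 5/7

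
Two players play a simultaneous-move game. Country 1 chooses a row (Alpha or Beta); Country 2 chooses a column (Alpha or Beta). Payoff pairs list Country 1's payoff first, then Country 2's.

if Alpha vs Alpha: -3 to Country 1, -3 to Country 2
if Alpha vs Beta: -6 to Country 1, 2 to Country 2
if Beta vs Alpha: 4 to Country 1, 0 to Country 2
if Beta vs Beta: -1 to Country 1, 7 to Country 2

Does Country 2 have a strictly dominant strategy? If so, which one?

A strategy is strictly dominant if it gives Country 2 a strictly higher payoff than every other strategy, against every choice by the opponent.
Beta strictly dominates: vs Alpha: 2 > -3; vs Beta: 7 > 0.

Beta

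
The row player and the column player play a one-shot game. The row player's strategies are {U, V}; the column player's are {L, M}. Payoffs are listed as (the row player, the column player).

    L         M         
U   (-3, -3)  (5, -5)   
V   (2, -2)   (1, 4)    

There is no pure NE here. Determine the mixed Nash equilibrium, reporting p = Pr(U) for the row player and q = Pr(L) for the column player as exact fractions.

p = 3/4, q = 4/9

Each player's mixing probability is pinned down by making the *other* player indifferent.
The column player indifferent between L and M: p·(-3) + (1−p)·(-2) = p·(-5) + (1−p)·4 ⟹ (-2) + (-1)p = 4 + (-9)p ⟹ p = 3/4.
The row player indifferent between U and V: q·(-3) + (1−q)·5 = q·2 + (1−q)·1 ⟹ 5 + (-8)q = 1 + 1q ⟹ q = 4/9.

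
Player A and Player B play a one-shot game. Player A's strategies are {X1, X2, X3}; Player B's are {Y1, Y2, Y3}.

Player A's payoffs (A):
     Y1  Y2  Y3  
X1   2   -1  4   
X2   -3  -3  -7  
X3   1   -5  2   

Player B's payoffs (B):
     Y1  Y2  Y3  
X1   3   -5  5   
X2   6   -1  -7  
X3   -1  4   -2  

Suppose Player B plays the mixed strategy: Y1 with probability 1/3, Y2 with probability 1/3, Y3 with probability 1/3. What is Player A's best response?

Player A's best reply maximizes expected payoff against the mix.
X1: (1/3)·2 + (1/3)·(-1) + (1/3)·4 = 5/3
X2: (1/3)·(-3) + (1/3)·(-3) + (1/3)·(-7) = -13/3
X3: (1/3)·1 + (1/3)·(-5) + (1/3)·2 = -2/3
Highest expected payoff is 5/3, from X1.

X1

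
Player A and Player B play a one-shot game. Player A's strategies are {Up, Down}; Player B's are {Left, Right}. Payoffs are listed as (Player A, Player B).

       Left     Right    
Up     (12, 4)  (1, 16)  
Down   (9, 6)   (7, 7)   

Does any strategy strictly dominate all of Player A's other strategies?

Check whether one of Player A's strategies beats all alternatives regardless of what the opponent does.
Up is not dominant: against Right, Down gives 7 > 1.
Down is not dominant: against Left, Up gives 12 > 9.
No single strategy is best against every opponent action.

None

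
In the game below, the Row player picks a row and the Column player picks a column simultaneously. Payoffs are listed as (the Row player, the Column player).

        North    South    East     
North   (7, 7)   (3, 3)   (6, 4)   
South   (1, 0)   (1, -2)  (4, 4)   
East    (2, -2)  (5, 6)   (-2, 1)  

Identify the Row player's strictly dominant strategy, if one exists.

Check whether one of the Row player's strategies beats all alternatives regardless of what the opponent does.
North is not dominant: against South, East gives 5 > 3.
South is not dominant: against North, North gives 7 > 1.
East is not dominant: against North, North gives 7 > 2.
No single strategy is best against every opponent action.

None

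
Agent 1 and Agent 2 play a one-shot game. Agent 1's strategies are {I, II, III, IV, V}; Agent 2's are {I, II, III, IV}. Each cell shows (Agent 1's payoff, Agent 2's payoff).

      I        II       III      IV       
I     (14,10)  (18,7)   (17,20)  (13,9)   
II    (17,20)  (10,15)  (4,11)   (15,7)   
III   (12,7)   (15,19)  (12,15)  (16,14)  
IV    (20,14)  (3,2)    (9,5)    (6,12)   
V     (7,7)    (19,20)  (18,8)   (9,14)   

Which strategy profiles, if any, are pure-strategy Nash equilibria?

Find each player's best response to every opponent strategy; NE are the intersections.
Agent 1's best responses — vs I: IV (payoff 20); vs II: V (payoff 19); vs III: V (payoff 18); vs IV: III (payoff 16).
Agent 2's best responses — vs I: III (payoff 20); vs II: I (payoff 20); vs III: II (payoff 19); vs IV: I (payoff 14); vs V: II (payoff 20).
Mutual best responses occur at (IV, I) and (V, II); at each, neither player gains by switching.

(IV, I) and (V, II)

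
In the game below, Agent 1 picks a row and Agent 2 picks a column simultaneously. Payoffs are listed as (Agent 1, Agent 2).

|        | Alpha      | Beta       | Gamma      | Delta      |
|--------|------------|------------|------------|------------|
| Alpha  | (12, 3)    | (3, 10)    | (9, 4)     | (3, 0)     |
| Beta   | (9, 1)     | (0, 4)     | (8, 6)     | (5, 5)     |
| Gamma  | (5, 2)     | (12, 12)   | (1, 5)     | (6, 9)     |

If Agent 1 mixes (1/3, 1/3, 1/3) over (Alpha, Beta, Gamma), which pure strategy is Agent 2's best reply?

Beta

Agent 2's best reply maximizes expected payoff against the mix.
Alpha: (1/3)·3 + (1/3)·1 + (1/3)·2 = 2
Beta: (1/3)·10 + (1/3)·4 + (1/3)·12 = 26/3
Gamma: (1/3)·4 + (1/3)·6 + (1/3)·5 = 5
Delta: (1/3)·0 + (1/3)·5 + (1/3)·9 = 14/3
Highest expected payoff is 26/3, from Beta.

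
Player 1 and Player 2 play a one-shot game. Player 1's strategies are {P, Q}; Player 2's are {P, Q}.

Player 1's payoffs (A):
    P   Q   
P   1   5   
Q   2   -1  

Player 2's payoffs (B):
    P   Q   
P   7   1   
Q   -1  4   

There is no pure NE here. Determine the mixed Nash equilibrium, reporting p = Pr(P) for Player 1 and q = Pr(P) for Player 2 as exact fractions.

In a mixed NE each player is indifferent between their pure strategies, so the opponent's mix sets the indifference.
Player 2 indifferent between P and Q: p·7 + (1−p)·(-1) = p·1 + (1−p)·4 ⟹ (-1) + 8p = 4 + (-3)p ⟹ p = 5/11.
Player 1 indifferent between P and Q: q·1 + (1−q)·5 = q·2 + (1−q)·(-1) ⟹ 5 + (-4)q = (-1) + 3q ⟹ q = 6/7.

p = 5/11, q = 6/7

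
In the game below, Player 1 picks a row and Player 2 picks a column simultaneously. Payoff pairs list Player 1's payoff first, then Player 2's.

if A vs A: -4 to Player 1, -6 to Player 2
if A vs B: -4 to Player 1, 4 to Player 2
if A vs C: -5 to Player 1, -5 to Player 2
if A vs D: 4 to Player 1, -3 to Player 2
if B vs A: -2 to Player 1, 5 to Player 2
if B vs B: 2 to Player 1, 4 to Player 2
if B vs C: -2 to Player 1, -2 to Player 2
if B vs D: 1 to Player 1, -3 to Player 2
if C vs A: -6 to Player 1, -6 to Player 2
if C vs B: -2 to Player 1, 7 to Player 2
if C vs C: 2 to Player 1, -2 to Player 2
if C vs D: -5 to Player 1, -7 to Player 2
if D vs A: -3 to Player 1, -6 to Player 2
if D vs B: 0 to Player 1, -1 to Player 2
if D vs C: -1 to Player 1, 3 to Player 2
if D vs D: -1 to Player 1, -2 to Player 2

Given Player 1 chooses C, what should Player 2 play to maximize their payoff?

B

With Player 1 fixed at C, Player 2's payoffs are: A → -6, B → 7, C → -2, D → -7.
The maximum is 7, achieved by B.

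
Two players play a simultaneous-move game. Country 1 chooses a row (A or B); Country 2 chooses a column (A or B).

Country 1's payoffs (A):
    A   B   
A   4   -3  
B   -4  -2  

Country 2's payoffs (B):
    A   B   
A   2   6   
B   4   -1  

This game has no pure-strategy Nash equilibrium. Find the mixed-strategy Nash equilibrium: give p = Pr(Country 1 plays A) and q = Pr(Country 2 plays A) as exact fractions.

p = 5/9, q = 1/9

In a mixed NE each player is indifferent between their pure strategies, so the opponent's mix sets the indifference.
Country 2 indifferent between A and B: p·2 + (1−p)·4 = p·6 + (1−p)·(-1) ⟹ 4 + (-2)p = (-1) + 7p ⟹ p = 5/9.
Country 1 indifferent between A and B: q·4 + (1−q)·(-3) = q·(-4) + (1−q)·(-2) ⟹ (-3) + 7q = (-2) + (-2)q ⟹ q = 1/9.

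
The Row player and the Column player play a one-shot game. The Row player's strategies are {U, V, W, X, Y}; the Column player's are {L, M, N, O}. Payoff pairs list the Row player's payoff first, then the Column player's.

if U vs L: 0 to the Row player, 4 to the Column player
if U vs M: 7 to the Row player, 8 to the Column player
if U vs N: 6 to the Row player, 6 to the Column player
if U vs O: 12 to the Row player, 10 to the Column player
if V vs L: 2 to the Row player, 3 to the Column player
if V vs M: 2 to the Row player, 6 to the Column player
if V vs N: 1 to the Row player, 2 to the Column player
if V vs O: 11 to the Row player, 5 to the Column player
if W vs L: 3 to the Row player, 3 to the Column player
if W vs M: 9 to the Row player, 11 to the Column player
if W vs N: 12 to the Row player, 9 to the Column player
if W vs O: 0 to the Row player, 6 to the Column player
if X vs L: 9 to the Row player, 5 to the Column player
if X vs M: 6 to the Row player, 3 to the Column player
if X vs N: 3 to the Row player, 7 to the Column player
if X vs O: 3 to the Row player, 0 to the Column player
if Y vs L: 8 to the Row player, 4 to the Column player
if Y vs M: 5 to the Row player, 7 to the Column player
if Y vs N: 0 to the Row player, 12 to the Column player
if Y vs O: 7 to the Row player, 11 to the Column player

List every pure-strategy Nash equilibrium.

(U, O) and (W, M)

Check mutual best responses: a cell is a NE iff neither player can gain by unilaterally deviating.
The Row player's best responses — vs L: X (payoff 9); vs M: W (payoff 9); vs N: W (payoff 12); vs O: U (payoff 12).
The Column player's best responses — vs U: O (payoff 10); vs V: M (payoff 6); vs W: M (payoff 11); vs X: N (payoff 7); vs Y: N (payoff 12).
Mutual best responses occur at (U, O) and (W, M); at each, neither player gains by switching.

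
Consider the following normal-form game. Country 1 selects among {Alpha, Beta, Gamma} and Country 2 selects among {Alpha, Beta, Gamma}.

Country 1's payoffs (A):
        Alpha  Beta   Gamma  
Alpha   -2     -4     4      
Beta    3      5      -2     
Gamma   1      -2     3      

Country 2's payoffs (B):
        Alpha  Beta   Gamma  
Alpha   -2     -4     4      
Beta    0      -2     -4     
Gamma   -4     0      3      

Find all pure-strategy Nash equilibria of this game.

Find each player's best response to every opponent strategy; NE are the intersections.
Country 1's best responses — vs Alpha: Beta (payoff 3); vs Beta: Beta (payoff 5); vs Gamma: Alpha (payoff 4).
Country 2's best responses — vs Alpha: Gamma (payoff 4); vs Beta: Alpha (payoff 0); vs Gamma: Gamma (payoff 3).
Mutual best responses occur at (Alpha, Gamma) and (Beta, Alpha); at each, neither player gains by switching.

(Alpha, Gamma) and (Beta, Alpha)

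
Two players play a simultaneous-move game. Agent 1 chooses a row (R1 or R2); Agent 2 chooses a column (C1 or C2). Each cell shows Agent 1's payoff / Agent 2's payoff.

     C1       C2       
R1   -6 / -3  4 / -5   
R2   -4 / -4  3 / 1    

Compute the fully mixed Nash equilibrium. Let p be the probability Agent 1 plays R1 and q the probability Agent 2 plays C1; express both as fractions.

p = 5/7, q = 1/3

In a mixed NE each player is indifferent between their pure strategies, so the opponent's mix sets the indifference.
Agent 2 indifferent between C1 and C2: p·(-3) + (1−p)·(-4) = p·(-5) + (1−p)·1 ⟹ (-4) + 1p = 1 + (-6)p ⟹ p = 5/7.
Agent 1 indifferent between R1 and R2: q·(-6) + (1−q)·4 = q·(-4) + (1−q)·3 ⟹ 4 + (-10)q = 3 + (-7)q ⟹ q = 1/3.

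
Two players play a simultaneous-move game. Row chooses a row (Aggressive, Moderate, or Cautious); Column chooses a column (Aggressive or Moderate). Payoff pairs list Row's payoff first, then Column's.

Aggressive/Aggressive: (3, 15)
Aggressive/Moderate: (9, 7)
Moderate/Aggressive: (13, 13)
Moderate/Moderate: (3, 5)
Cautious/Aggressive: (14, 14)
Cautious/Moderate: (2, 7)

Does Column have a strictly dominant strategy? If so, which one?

A strategy is strictly dominant if it gives Column a strictly higher payoff than every other strategy, against every choice by the opponent.
Aggressive strictly dominates: vs Aggressive: 15 > 7; vs Moderate: 13 > 5; vs Cautious: 14 > 7.

Aggressive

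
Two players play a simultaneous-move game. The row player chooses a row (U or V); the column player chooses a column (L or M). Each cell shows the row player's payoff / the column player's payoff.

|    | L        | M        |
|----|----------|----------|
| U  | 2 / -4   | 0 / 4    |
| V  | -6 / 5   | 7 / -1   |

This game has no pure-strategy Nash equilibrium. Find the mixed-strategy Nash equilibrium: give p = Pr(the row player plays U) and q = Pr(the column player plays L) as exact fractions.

Each player's mixing probability is pinned down by making the *other* player indifferent.
The column player indifferent between L and M: p·(-4) + (1−p)·5 = p·4 + (1−p)·(-1) ⟹ 5 + (-9)p = (-1) + 5p ⟹ p = 3/7.
The row player indifferent between U and V: q·2 + (1−q)·0 = q·(-6) + (1−q)·7 ⟹ 0 + 2q = 7 + (-13)q ⟹ q = 7/15.

p = 3/7, q = 7/15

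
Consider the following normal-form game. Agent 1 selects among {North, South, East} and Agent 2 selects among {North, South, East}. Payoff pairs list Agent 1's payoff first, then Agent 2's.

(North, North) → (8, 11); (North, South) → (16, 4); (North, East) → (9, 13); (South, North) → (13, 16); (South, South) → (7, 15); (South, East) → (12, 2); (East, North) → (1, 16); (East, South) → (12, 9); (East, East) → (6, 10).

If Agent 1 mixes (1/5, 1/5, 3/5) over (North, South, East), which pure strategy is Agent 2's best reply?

North

Compute Agent 2's expected payoff from each pure strategy against the given mix.
North: (1/5)·11 + (1/5)·16 + (3/5)·16 = 15
South: (1/5)·4 + (1/5)·15 + (3/5)·9 = 46/5
East: (1/5)·13 + (1/5)·2 + (3/5)·10 = 9
Highest expected payoff is 15, from North.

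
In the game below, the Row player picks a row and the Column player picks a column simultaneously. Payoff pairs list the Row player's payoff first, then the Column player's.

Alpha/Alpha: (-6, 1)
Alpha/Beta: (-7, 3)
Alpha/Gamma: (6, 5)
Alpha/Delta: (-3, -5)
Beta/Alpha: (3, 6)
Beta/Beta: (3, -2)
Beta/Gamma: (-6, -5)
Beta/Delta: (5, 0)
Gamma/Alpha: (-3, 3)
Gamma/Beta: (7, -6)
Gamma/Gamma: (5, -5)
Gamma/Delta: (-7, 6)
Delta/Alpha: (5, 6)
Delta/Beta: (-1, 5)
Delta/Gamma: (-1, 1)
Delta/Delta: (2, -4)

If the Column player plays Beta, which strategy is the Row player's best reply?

Gamma

With the Column player fixed at Beta, the Row player's payoffs are: Alpha → -7, Beta → 3, Gamma → 7, Delta → -1.
The maximum is 7, achieved by Gamma.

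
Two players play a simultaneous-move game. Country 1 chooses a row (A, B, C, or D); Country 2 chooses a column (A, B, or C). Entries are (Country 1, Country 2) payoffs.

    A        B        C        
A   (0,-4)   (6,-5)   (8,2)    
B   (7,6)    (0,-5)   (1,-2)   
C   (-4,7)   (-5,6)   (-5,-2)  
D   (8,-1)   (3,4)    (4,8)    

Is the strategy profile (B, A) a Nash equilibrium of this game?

Holding Country 2 at A: Country 1 gets 7 from B but could get 8 by switching to D. Country 1 has a profitable deviation.

No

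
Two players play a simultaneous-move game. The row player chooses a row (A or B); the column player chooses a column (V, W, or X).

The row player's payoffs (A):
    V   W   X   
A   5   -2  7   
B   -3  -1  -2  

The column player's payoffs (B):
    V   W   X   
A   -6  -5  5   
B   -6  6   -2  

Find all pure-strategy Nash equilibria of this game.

(A, X) and (B, W)

Find each player's best response to every opponent strategy; NE are the intersections.
The row player's best responses — vs V: A (payoff 5); vs W: B (payoff -1); vs X: A (payoff 7).
The column player's best responses — vs A: X (payoff 5); vs B: W (payoff 6).
Mutual best responses occur at (A, X) and (B, W); at each, neither player gains by switching.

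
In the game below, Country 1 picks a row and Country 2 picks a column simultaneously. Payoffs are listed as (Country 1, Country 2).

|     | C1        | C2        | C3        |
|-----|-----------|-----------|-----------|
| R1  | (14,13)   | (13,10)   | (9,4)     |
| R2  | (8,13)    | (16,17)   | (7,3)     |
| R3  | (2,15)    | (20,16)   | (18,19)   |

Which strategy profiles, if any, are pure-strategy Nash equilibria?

Find each player's best response to every opponent strategy; NE are the intersections.
Country 1's best responses — vs C1: R1 (payoff 14); vs C2: R3 (payoff 20); vs C3: R3 (payoff 18).
Country 2's best responses — vs R1: C1 (payoff 13); vs R2: C2 (payoff 17); vs R3: C3 (payoff 19).
Mutual best responses occur at (R1, C1) and (R3, C3); at each, neither player gains by switching.

(R1, C1) and (R3, C3)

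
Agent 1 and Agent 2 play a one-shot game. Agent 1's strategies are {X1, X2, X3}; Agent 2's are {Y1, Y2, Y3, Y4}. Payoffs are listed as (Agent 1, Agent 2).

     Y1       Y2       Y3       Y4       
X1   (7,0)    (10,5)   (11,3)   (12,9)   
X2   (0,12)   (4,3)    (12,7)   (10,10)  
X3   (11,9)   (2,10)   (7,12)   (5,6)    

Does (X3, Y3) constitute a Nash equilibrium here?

No

Holding Agent 2 at Y3: Agent 1 gets 7 from X3 but could get 12 by switching to X2. Agent 1 has a profitable deviation.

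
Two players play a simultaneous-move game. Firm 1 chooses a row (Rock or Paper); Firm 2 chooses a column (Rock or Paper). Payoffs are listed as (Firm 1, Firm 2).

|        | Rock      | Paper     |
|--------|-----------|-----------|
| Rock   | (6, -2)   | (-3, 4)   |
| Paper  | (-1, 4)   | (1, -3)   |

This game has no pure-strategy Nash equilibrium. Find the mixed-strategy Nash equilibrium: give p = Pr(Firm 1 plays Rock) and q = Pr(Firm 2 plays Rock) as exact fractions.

p = 7/13, q = 4/11

Each player's mixing probability is pinned down by making the *other* player indifferent.
Firm 2 indifferent between Rock and Paper: p·(-2) + (1−p)·4 = p·4 + (1−p)·(-3) ⟹ 4 + (-6)p = (-3) + 7p ⟹ p = 7/13.
Firm 1 indifferent between Rock and Paper: q·6 + (1−q)·(-3) = q·(-1) + (1−q)·1 ⟹ (-3) + 9q = 1 + (-2)q ⟹ q = 4/11.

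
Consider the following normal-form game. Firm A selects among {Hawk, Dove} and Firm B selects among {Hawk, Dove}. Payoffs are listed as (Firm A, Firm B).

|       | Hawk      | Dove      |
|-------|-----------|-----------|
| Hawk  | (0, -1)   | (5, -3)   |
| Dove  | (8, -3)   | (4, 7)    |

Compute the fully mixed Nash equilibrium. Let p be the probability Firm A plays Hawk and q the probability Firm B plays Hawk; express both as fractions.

In a mixed NE each player is indifferent between their pure strategies, so the opponent's mix sets the indifference.
Firm B indifferent between Hawk and Dove: p·(-1) + (1−p)·(-3) = p·(-3) + (1−p)·7 ⟹ (-3) + 2p = 7 + (-10)p ⟹ p = 5/6.
Firm A indifferent between Hawk and Dove: q·0 + (1−q)·5 = q·8 + (1−q)·4 ⟹ 5 + (-5)q = 4 + 4q ⟹ q = 1/9.

p = 5/6, q = 1/9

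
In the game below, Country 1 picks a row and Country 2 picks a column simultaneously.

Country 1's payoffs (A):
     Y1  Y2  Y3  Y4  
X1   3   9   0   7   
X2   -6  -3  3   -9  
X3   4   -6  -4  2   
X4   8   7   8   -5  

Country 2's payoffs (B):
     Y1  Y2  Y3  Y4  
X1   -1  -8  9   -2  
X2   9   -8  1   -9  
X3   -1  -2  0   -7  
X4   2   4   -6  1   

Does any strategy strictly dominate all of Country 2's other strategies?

A strategy is strictly dominant if it gives Country 2 a strictly higher payoff than every other strategy, against every choice by the opponent.
Y1 is not dominant: against X1, Y3 gives 9 > -1.
Y2 is not dominant: against X1, Y1 gives -1 > -8.
Y3 is not dominant: against X2, Y1 gives 9 > 1.
Y4 is not dominant: against X1, Y1 gives -1 > -2.
No single strategy is best against every opponent action.

None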